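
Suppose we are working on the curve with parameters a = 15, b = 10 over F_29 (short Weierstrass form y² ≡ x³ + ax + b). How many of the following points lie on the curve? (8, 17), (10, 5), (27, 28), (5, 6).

(8, 17): 17² ≡ 28, rhs ≡ 4 → off.
(10, 5): 5² ≡ 25, rhs ≡ 0 → off.
(27, 28): 28² ≡ 1, rhs ≡ 1 → on.
(5, 6): 6² ≡ 7, rhs ≡ 7 → on.

2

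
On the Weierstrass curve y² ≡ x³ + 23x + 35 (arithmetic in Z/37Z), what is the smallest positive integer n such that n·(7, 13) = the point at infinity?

2P: tangent at (7, 13): λ = (3·7² + 23)/(2·13) ≡ 22/26. 26⁻¹ ≡ 10 (mod 37), so λ ≡ 22·10 ≡ 35.
  x = λ² - 7 - 7 = 1225 - 14 ≡ 27; y = λ·(7 - 27) - 13 ≡ 27. → (27, 27)
3P: (27, 27) + (7, 13). λ = (13 - 27)/(7 - 27) ≡ 23/17 mod 37. 17⁻¹ ≡ 24 (mod 37) since 17·24 = 408 ≡ 1, so λ ≡ 34.
  x = λ² - 27 - 7 = 1156 - 34 ≡ 12; y = λ·(27 - 12) - 27 ≡ 2. → (12, 2)
4P: (12, 2) + (7, 13). λ = (13 - 2)/(7 - 12) ≡ 11/32 mod 37. 32⁻¹ ≡ 22 (mod 37), so λ ≡ 20.
  x = λ² - 12 - 7 = 400 - 19 ≡ 11; y = λ·(12 - 11) - 2 ≡ 18. → (11, 18)
5P: (11, 18) + (7, 13). λ = (13 - 18)/(7 - 11) ≡ 32/33 mod 37. 33⁻¹ ≡ 9 (mod 37), so λ ≡ 29.
  x = λ² - 11 - 7 = 841 - 18 ≡ 9; y = λ·(11 - 9) - 18 ≡ 3. → (9, 3)
6P: (9, 3) + (7, 13). λ = (13 - 3)/(7 - 9) ≡ 10/35 mod 37. 35⁻¹ ≡ 18 (mod 37) since 35·18 = 630 ≡ 1, so λ ≡ 32.
  x = λ² - 9 - 7 = 1024 - 16 ≡ 9; y = λ·(9 - 9) - 3 ≡ 34. → (9, 34)
7P: (9, 34) + (7, 13). λ = (13 - 34)/(7 - 9) ≡ 16/35 mod 37. 35⁻¹ ≡ 18 (mod 37), so λ ≡ 29.
  x = λ² - 9 - 7 = 841 - 16 ≡ 11; y = λ·(9 - 11) - 34 ≡ 19. → (11, 19)
8P: (11, 19) + (7, 13). λ = (13 - 19)/(7 - 11) ≡ 31/33 mod 37. 33⁻¹ ≡ 9 (mod 37), so λ ≡ 20.
  x = λ² - 11 - 7 = 400 - 18 ≡ 12; y = λ·(11 - 12) - 19 ≡ 35. → (12, 35)
9P: (12, 35) + (7, 13). λ = (13 - 35)/(7 - 12) ≡ 15/32 mod 37. 32⁻¹ ≡ 22 (mod 37) since 32·22 = 704 ≡ 1, so λ ≡ 34.
  x = λ² - 12 - 7 = 1156 - 19 ≡ 27; y = λ·(12 - 27) - 35 ≡ 10. → (27, 10)
10P: (27, 10) + (7, 13). λ = (13 - 10)/(7 - 27) ≡ 3/17 mod 37. 17⁻¹ ≡ 24 (mod 37), so λ ≡ 35.
  x = λ² - 27 - 7 = 1225 - 34 ≡ 7; y = λ·(27 - 7) - 10 ≡ 24. → (7, 24)
11P: (7, 24) + (7, 13): same x and y₁ ≡ -y₂, so the sum is the point at infinity.
11P = the point at infinity, so the order is 11.

11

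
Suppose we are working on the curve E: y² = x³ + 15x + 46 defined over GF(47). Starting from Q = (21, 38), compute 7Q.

(21, 38)

Repeated addition: build up to 7Q.
2Q: tangent at (21, 38): λ = (3·21² + 15)/(2·38) ≡ 22/29. 29⁻¹ ≡ 13 (mod 47) since 29·13 = 377 ≡ 1, so λ ≡ 22·13 ≡ 4.
  x = λ² - 21 - 21 = 16 - 42 ≡ 21; y = λ·(21 - 21) - 38 ≡ 9. → (21, 9)
3Q: (21, 9) + (21, 38): same x and y₁ ≡ -y₂, so the sum is the point at infinity.
4Q: the point at infinity + (21, 38) = (21, 38) (identity).
5Q: tangent at (21, 38): λ = (3·21² + 15)/(2·38) ≡ 22/29. 29⁻¹ ≡ 13 (mod 47), so λ ≡ 22·13 ≡ 4.
  x = λ² - 21 - 21 = 16 - 42 ≡ 21; y = λ·(21 - 21) - 38 ≡ 9. → (21, 9)
6Q: (21, 9) + (21, 38): same x and y₁ ≡ -y₂, so the sum is the point at infinity.
7Q: the point at infinity + (21, 38) = (21, 38) (identity).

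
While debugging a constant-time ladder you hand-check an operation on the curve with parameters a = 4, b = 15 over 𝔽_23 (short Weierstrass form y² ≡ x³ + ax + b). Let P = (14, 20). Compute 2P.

tangent at (14, 20): λ = (3·14² + 4)/(2·20) ≡ 17/17. 17⁻¹ ≡ 19 (mod 23), so λ ≡ 17·19 ≡ 1.
  x = λ² - 14 - 14 = 1 - 28 ≡ 19; y = λ·(14 - 19) - 20 ≡ 21. → (19, 21)

(19, 21)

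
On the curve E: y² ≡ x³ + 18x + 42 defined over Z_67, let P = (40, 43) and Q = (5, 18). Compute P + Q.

(2, 32)

(40, 43) + (5, 18). λ = (18 - 43)/(5 - 40) ≡ 42/32 mod 67. 32⁻¹ ≡ 44 (mod 67) since 32·44 = 1408 ≡ 1, so λ ≡ 39.
  x = λ² - 40 - 5 = 1521 - 45 ≡ 2; y = λ·(40 - 2) - 43 ≡ 32. → (2, 32)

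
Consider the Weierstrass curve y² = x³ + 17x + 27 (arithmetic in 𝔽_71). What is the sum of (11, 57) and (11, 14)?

O

The two points share x = 11 and their y-coordinates satisfy 57 + 14 ≡ 0 (mod 71), so they are inverses. Their sum is ∞.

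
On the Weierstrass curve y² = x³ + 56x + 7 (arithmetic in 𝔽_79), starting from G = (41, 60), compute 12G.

Repeated addition: build up to 12G.
2G: tangent at (41, 60): λ = (3·41² + 56)/(2·60) ≡ 43/41. 41⁻¹ ≡ 27 (mod 79) since 41·27 = 1107 ≡ 1, so λ ≡ 43·27 ≡ 55.
  x = λ² - 41 - 41 = 3025 - 82 ≡ 20; y = λ·(41 - 20) - 60 ≡ 68. → (20, 68)
3G: (20, 68) + (41, 60). λ = (60 - 68)/(41 - 20) ≡ 71/21 mod 79. 21⁻¹ ≡ 64 (mod 79) since 21·64 = 1344 ≡ 1, so λ ≡ 41.
  x = λ² - 20 - 41 = 1681 - 61 ≡ 40; y = λ·(20 - 40) - 68 ≡ 60. → (40, 60)
4G: (40, 60) + (41, 60). λ = (60 - 60)/(41 - 40) ≡ 0/1 mod 79. 1⁻¹ ≡ 1 (mod 79), so λ ≡ 0.
  x = λ² - 40 - 41 = 0 - 81 ≡ 77; y = λ·(40 - 77) - 60 ≡ 19. → (77, 19)
5G: (77, 19) + (41, 60). λ = (60 - 19)/(41 - 77) ≡ 41/43 mod 79. 43⁻¹ ≡ 68 (mod 79), so λ ≡ 23.
  x = λ² - 77 - 41 = 529 - 118 ≡ 16; y = λ·(77 - 16) - 19 ≡ 41. → (16, 41)
6G: (16, 41) + (41, 60). λ = (60 - 41)/(41 - 16) ≡ 19/25 mod 79. 25⁻¹ ≡ 19 (mod 79) since 25·19 = 475 ≡ 1, so λ ≡ 45.
  x = λ² - 16 - 41 = 2025 - 57 ≡ 72; y = λ·(16 - 72) - 41 ≡ 46. → (72, 46)
7G: (72, 46) + (41, 60). λ = (60 - 46)/(41 - 72) ≡ 14/48 mod 79. 48⁻¹ ≡ 28 (mod 79), so λ ≡ 76.
  x = λ² - 72 - 41 = 5776 - 113 ≡ 54; y = λ·(72 - 54) - 46 ≡ 58. → (54, 58)
8G: (54, 58) + (41, 60). λ = (60 - 58)/(41 - 54) ≡ 2/66 mod 79. 66⁻¹ ≡ 6 (mod 79), so λ ≡ 12.
  x = λ² - 54 - 41 = 144 - 95 ≡ 49; y = λ·(54 - 49) - 58 ≡ 2. → (49, 2)
9G: (49, 2) + (41, 60). λ = (60 - 2)/(41 - 49) ≡ 58/71 mod 79. 71⁻¹ ≡ 69 (mod 79), so λ ≡ 52.
  x = λ² - 49 - 41 = 2704 - 90 ≡ 7; y = λ·(49 - 7) - 2 ≡ 49. → (7, 49)
10G: (7, 49) + (41, 60). λ = (60 - 49)/(41 - 7) ≡ 11/34 mod 79. 34⁻¹ ≡ 7 (mod 79) since 34·7 = 238 ≡ 1, so λ ≡ 77.
  x = λ² - 7 - 41 = 5929 - 48 ≡ 35; y = λ·(7 - 35) - 49 ≡ 7. → (35, 7)
11G: (35, 7) + (41, 60). λ = (60 - 7)/(41 - 35) ≡ 53/6 mod 79. 6⁻¹ ≡ 66 (mod 79), so λ ≡ 22.
  x = λ² - 35 - 41 = 484 - 76 ≡ 13; y = λ·(35 - 13) - 7 ≡ 3. → (13, 3)
12G: (13, 3) + (41, 60). λ = (60 - 3)/(41 - 13) ≡ 57/28 mod 79. 28⁻¹ ≡ 48 (mod 79), so λ ≡ 50.
  x = λ² - 13 - 41 = 2500 - 54 ≡ 76; y = λ·(13 - 76) - 3 ≡ 7. → (76, 7)

(76, 7)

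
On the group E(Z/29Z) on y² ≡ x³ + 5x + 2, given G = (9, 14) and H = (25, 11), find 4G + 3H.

(15, 28)

First 4G:
Double-and-add on 4 = (100)₂. Start with G = (9, 14) for the leading 1-bit.
double: tangent at (9, 14): λ = (3·9² + 5)/(2·14) ≡ 16/28. 28⁻¹ ≡ 28 (mod 29) since 28·28 = 784 ≡ 1, so λ ≡ 16·28 ≡ 13.
  x = λ² - 9 - 9 = 169 - 18 ≡ 6; y = λ·(9 - 6) - 14 ≡ 25. → (6, 25)
double: tangent at (6, 25): λ = (3·6² + 5)/(2·25) ≡ 26/21. 21⁻¹ ≡ 18 (mod 29), so λ ≡ 26·18 ≡ 4.
  x = λ² - 6 - 6 = 16 - 12 ≡ 4; y = λ·(6 - 4) - 25 ≡ 12. → (4, 12)
4G = (4, 12).
Next 3H:
Repeated addition: build up to 3H.
2H: tangent at (25, 11): λ = (3·25² + 5)/(2·11) ≡ 24/22. 22⁻¹ ≡ 4 (mod 29) since 22·4 = 88 ≡ 1, so λ ≡ 24·4 ≡ 9.
  x = λ² - 25 - 25 = 81 - 50 ≡ 2; y = λ·(25 - 2) - 11 ≡ 22. → (2, 22)
3H: (2, 22) + (25, 11). λ = (11 - 22)/(25 - 2) ≡ 18/23 mod 29. 23⁻¹ ≡ 24 (mod 29), so λ ≡ 26.
  x = λ² - 2 - 25 = 676 - 27 ≡ 11; y = λ·(2 - 11) - 22 ≡ 5. → (11, 5)
3H = (11, 5).
Finally 4G + 3H:
(4, 12) + (11, 5). λ = (5 - 12)/(11 - 4) ≡ 22/7 mod 29. 7⁻¹ ≡ 25 (mod 29) since 7·25 = 175 ≡ 1, so λ ≡ 28.
  x = λ² - 4 - 11 = 784 - 15 ≡ 15; y = λ·(4 - 15) - 12 ≡ 28. → (15, 28)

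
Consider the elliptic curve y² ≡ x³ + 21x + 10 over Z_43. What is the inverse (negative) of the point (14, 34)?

(14, 9)

-(14, 34) = (14, -34 mod 43) = (14, 9).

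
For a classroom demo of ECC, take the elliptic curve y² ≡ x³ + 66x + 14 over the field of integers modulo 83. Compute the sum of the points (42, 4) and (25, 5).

(42, 4) + (25, 5). λ = (5 - 4)/(25 - 42) ≡ 1/66 mod 83. 66⁻¹ ≡ 39 (mod 83) since 66·39 = 2574 ≡ 1, so λ ≡ 39.
  x = λ² - 42 - 25 = 1521 - 67 ≡ 43; y = λ·(42 - 43) - 4 ≡ 40. → (43, 40)

(43, 40)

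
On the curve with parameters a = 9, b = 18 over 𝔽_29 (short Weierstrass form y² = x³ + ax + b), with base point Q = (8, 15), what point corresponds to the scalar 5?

Double-and-add on 5 = (101)₂. Start with Q = (8, 15) for the leading 1-bit.
double: tangent at (8, 15): λ = (3·8² + 9)/(2·15) ≡ 27/1. 1⁻¹ ≡ 1 (mod 29), so λ ≡ 27·1 ≡ 27.
  x = λ² - 8 - 8 = 729 - 16 ≡ 17; y = λ·(8 - 17) - 15 ≡ 3. → (17, 3)
double: tangent at (17, 3): λ = (3·17² + 9)/(2·3) ≡ 6/6. 6⁻¹ ≡ 5 (mod 29), so λ ≡ 6·5 ≡ 1.
  x = λ² - 17 - 17 = 1 - 34 ≡ 25; y = λ·(17 - 25) - 3 ≡ 18. → (25, 18)
add Q: (25, 18) + (8, 15). λ = (15 - 18)/(8 - 25) ≡ 26/12 mod 29. 12⁻¹ ≡ 17 (mod 29) since 12·17 = 204 ≡ 1, so λ ≡ 7.
  x = λ² - 25 - 8 = 49 - 33 ≡ 16; y = λ·(25 - 16) - 18 ≡ 16. → (16, 16)

(16, 16)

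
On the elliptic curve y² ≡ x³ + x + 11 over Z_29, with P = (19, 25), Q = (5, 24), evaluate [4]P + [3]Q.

(19, 4)

First 4P:
Double-and-add on 4 = (100)₂. Start with P = (19, 25) for the leading 1-bit.
double: tangent at (19, 25): λ = (3·19² + 1)/(2·25) ≡ 11/21. 21⁻¹ ≡ 18 (mod 29), so λ ≡ 11·18 ≡ 24.
  x = λ² - 19 - 19 = 576 - 38 ≡ 16; y = λ·(19 - 16) - 25 ≡ 18. → (16, 18)
double: tangent at (16, 18): λ = (3·16² + 1)/(2·18) ≡ 15/7. 7⁻¹ ≡ 25 (mod 29), so λ ≡ 15·25 ≡ 27.
  x = λ² - 16 - 16 = 729 - 32 ≡ 1; y = λ·(16 - 1) - 18 ≡ 10. → (1, 10)
4P = (1, 10).
Next 3Q:
Repeated addition: build up to 3Q.
2Q: tangent at (5, 24): λ = (3·5² + 1)/(2·24) ≡ 18/19. 19⁻¹ ≡ 26 (mod 29) since 19·26 = 494 ≡ 1, so λ ≡ 18·26 ≡ 4.
  x = λ² - 5 - 5 = 16 - 10 ≡ 6; y = λ·(5 - 6) - 24 ≡ 1. → (6, 1)
3Q: (6, 1) + (5, 24). λ = (24 - 1)/(5 - 6) ≡ 23/28 mod 29. 28⁻¹ ≡ 28 (mod 29) since 28·28 = 784 ≡ 1, so λ ≡ 6.
  x = λ² - 6 - 5 = 36 - 11 ≡ 25; y = λ·(6 - 25) - 1 ≡ 1. → (25, 1)
3Q = (25, 1).
Finally 4P + 3Q:
(1, 10) + (25, 1). λ = (1 - 10)/(25 - 1) ≡ 20/24 mod 29. 24⁻¹ ≡ 23 (mod 29), so λ ≡ 25.
  x = λ² - 1 - 25 = 625 - 26 ≡ 19; y = λ·(1 - 19) - 10 ≡ 4. → (19, 4)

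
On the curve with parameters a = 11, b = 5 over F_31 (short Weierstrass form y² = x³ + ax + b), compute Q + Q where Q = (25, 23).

(19, 6)

tangent at (25, 23): λ = (3·25² + 11)/(2·23) ≡ 26/15. 15⁻¹ ≡ 29 (mod 31), so λ ≡ 26·29 ≡ 10.
  x = λ² - 25 - 25 = 100 - 50 ≡ 19; y = λ·(25 - 19) - 23 ≡ 6. → (19, 6)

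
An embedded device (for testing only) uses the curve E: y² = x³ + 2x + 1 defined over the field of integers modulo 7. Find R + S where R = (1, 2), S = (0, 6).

(1, 2) + (0, 6). λ = (6 - 2)/(0 - 1) ≡ 4/6 mod 7. 6⁻¹ ≡ 6 (mod 7), so λ ≡ 3.
  x = λ² - 1 - 0 = 9 - 1 ≡ 1; y = λ·(1 - 1) - 2 ≡ 5. → (1, 5)

(1, 5)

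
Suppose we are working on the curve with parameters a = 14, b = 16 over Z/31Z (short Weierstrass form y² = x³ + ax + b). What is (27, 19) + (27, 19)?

tangent at (27, 19): λ = (3·27² + 14)/(2·19) ≡ 0/7. 7⁻¹ ≡ 9 (mod 31), so λ ≡ 0·9 ≡ 0.
  x = λ² - 27 - 27 = 0 - 54 ≡ 8; y = λ·(27 - 8) - 19 ≡ 12. → (8, 12)

(8, 12)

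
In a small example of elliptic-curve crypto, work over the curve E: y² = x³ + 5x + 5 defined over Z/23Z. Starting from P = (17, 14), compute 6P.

Repeated addition: build up to 6P.
2P: tangent at (17, 14): λ = (3·17² + 5)/(2·14) ≡ 21/5. 5⁻¹ ≡ 14 (mod 23) since 5·14 = 70 ≡ 1, so λ ≡ 21·14 ≡ 18.
  x = λ² - 17 - 17 = 324 - 34 ≡ 14; y = λ·(17 - 14) - 14 ≡ 17. → (14, 17)
3P: (14, 17) + (17, 14). λ = (14 - 17)/(17 - 14) ≡ 20/3 mod 23. 3⁻¹ ≡ 8 (mod 23), so λ ≡ 22.
  x = λ² - 14 - 17 = 484 - 31 ≡ 16; y = λ·(14 - 16) - 17 ≡ 8. → (16, 8)
4P: (16, 8) + (17, 14). λ = (14 - 8)/(17 - 16) ≡ 6/1 mod 23. 1⁻¹ ≡ 1 (mod 23), so λ ≡ 6.
  x = λ² - 16 - 17 = 36 - 33 ≡ 3; y = λ·(16 - 3) - 8 ≡ 1. → (3, 1)
5P: (3, 1) + (17, 14). λ = (14 - 1)/(17 - 3) ≡ 13/14 mod 23. 14⁻¹ ≡ 5 (mod 23), so λ ≡ 19.
  x = λ² - 3 - 17 = 361 - 20 ≡ 19; y = λ·(3 - 19) - 1 ≡ 17. → (19, 17)
6P: (19, 17) + (17, 14). λ = (14 - 17)/(17 - 19) ≡ 20/21 mod 23. 21⁻¹ ≡ 11 (mod 23), so λ ≡ 13.
  x = λ² - 19 - 17 = 169 - 36 ≡ 18; y = λ·(19 - 18) - 17 ≡ 19. → (18, 19)

(18, 19)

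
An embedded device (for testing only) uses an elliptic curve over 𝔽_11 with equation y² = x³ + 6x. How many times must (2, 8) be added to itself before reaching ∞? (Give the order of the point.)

2P: tangent at (2, 8): λ = (3·2² + 6)/(2·8) ≡ 7/5. 5⁻¹ ≡ 9 (mod 11), so λ ≡ 7·9 ≡ 8.
  x = λ² - 2 - 2 = 64 - 4 ≡ 5; y = λ·(2 - 5) - 8 ≡ 1. → (5, 1)
3P: (5, 1) + (2, 8). λ = (8 - 1)/(2 - 5) ≡ 7/8 mod 11. 8⁻¹ ≡ 7 (mod 11), so λ ≡ 5.
  x = λ² - 5 - 2 = 25 - 7 ≡ 7; y = λ·(5 - 7) - 1 ≡ 0. → (7, 0)
4P: (7, 0) + (2, 8). λ = (8 - 0)/(2 - 7) ≡ 8/6 mod 11. 6⁻¹ ≡ 2 (mod 11), so λ ≡ 5.
  x = λ² - 7 - 2 = 25 - 9 ≡ 5; y = λ·(7 - 5) - 0 ≡ 10. → (5, 10)
5P: (5, 10) + (2, 8). λ = (8 - 10)/(2 - 5) ≡ 9/8 mod 11. 8⁻¹ ≡ 7 (mod 11) since 8·7 = 56 ≡ 1, so λ ≡ 8.
  x = λ² - 5 - 2 = 64 - 7 ≡ 2; y = λ·(5 - 2) - 10 ≡ 3. → (2, 3)
6P: (2, 3) + (2, 8): same x and y₁ ≡ -y₂, so the sum is ∞.
6P = ∞, so the order is 6.

6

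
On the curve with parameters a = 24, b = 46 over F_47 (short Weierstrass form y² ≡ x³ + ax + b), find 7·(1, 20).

Write Q = (1, 20).
Double-and-add on 7 = (111)₂. Start with Q = (1, 20) for the leading 1-bit.
double: tangent at (1, 20): λ = (3·1² + 24)/(2·20) ≡ 27/40. 40⁻¹ ≡ 20 (mod 47) since 40·20 = 800 ≡ 1, so λ ≡ 27·20 ≡ 23.
  x = λ² - 1 - 1 = 529 - 2 ≡ 10; y = λ·(1 - 10) - 20 ≡ 8. → (10, 8)
add Q: (10, 8) + (1, 20). λ = (20 - 8)/(1 - 10) ≡ 12/38 mod 47. 38⁻¹ ≡ 26 (mod 47), so λ ≡ 30.
  x = λ² - 10 - 1 = 900 - 11 ≡ 43; y = λ·(10 - 43) - 8 ≡ 36. → (43, 36)
double: tangent at (43, 36): λ = (3·43² + 24)/(2·36) ≡ 25/25. 25⁻¹ ≡ 32 (mod 47), so λ ≡ 25·32 ≡ 1.
  x = λ² - 43 - 43 = 1 - 86 ≡ 9; y = λ·(43 - 9) - 36 ≡ 45. → (9, 45)
add Q: (9, 45) + (1, 20). λ = (20 - 45)/(1 - 9) ≡ 22/39 mod 47. 39⁻¹ ≡ 41 (mod 47), so λ ≡ 9.
  x = λ² - 9 - 1 = 81 - 10 ≡ 24; y = λ·(9 - 24) - 45 ≡ 8. → (24, 8)

(24, 8)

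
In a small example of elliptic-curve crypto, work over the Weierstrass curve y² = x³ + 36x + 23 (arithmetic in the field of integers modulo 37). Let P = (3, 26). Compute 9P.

(3, 26)

Repeated addition: build up to 9P.
2P: tangent at (3, 26): λ = (3·3² + 36)/(2·26) ≡ 26/15. 15⁻¹ ≡ 5 (mod 37), so λ ≡ 26·5 ≡ 19.
  x = λ² - 3 - 3 = 361 - 6 ≡ 22; y = λ·(3 - 22) - 26 ≡ 20. → (22, 20)
3P: (22, 20) + (3, 26). λ = (26 - 20)/(3 - 22) ≡ 6/18 mod 37. 18⁻¹ ≡ 35 (mod 37), so λ ≡ 25.
  x = λ² - 22 - 3 = 625 - 25 ≡ 8; y = λ·(22 - 8) - 20 ≡ 34. → (8, 34)
4P: (8, 34) + (3, 26). λ = (26 - 34)/(3 - 8) ≡ 29/32 mod 37. 32⁻¹ ≡ 22 (mod 37) since 32·22 = 704 ≡ 1, so λ ≡ 9.
  x = λ² - 8 - 3 = 81 - 11 ≡ 33; y = λ·(8 - 33) - 34 ≡ 0. → (33, 0)
5P: (33, 0) + (3, 26). λ = (26 - 0)/(3 - 33) ≡ 26/7 mod 37. 7⁻¹ ≡ 16 (mod 37), so λ ≡ 9.
  x = λ² - 33 - 3 = 81 - 36 ≡ 8; y = λ·(33 - 8) - 0 ≡ 3. → (8, 3)
6P: (8, 3) + (3, 26). λ = (26 - 3)/(3 - 8) ≡ 23/32 mod 37. 32⁻¹ ≡ 22 (mod 37), so λ ≡ 25.
  x = λ² - 8 - 3 = 625 - 11 ≡ 22; y = λ·(8 - 22) - 3 ≡ 17. → (22, 17)
7P: (22, 17) + (3, 26). λ = (26 - 17)/(3 - 22) ≡ 9/18 mod 37. 18⁻¹ ≡ 35 (mod 37) since 18·35 = 630 ≡ 1, so λ ≡ 19.
  x = λ² - 22 - 3 = 361 - 25 ≡ 3; y = λ·(22 - 3) - 17 ≡ 11. → (3, 11)
8P: (3, 11) + (3, 26): same x and y₁ ≡ -y₂, so the sum is O.
9P: O + (3, 26) = (3, 26) (identity).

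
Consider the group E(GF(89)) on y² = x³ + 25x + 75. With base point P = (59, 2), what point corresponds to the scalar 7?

Repeated addition: build up to 7P.
2P: tangent at (59, 2): λ = (3·59² + 25)/(2·2) ≡ 55/4. 4⁻¹ ≡ 67 (mod 89), so λ ≡ 55·67 ≡ 36.
  x = λ² - 59 - 59 = 1296 - 118 ≡ 21; y = λ·(59 - 21) - 2 ≡ 31. → (21, 31)
3P: (21, 31) + (59, 2). λ = (2 - 31)/(59 - 21) ≡ 60/38 mod 89. 38⁻¹ ≡ 82 (mod 89), so λ ≡ 25.
  x = λ² - 21 - 59 = 625 - 80 ≡ 11; y = λ·(21 - 11) - 31 ≡ 41. → (11, 41)
4P: (11, 41) + (59, 2). λ = (2 - 41)/(59 - 11) ≡ 50/48 mod 89. 48⁻¹ ≡ 13 (mod 89) since 48·13 = 624 ≡ 1, so λ ≡ 27.
  x = λ² - 11 - 59 = 729 - 70 ≡ 36; y = λ·(11 - 36) - 41 ≡ 85. → (36, 85)
5P: (36, 85) + (59, 2). λ = (2 - 85)/(59 - 36) ≡ 6/23 mod 89. 23⁻¹ ≡ 31 (mod 89) since 23·31 = 713 ≡ 1, so λ ≡ 8.
  x = λ² - 36 - 59 = 64 - 95 ≡ 58; y = λ·(36 - 58) - 85 ≡ 6. → (58, 6)
6P: (58, 6) + (59, 2). λ = (2 - 6)/(59 - 58) ≡ 85/1 mod 89. 1⁻¹ ≡ 1 (mod 89) since 1·1 = 1 ≡ 1, so λ ≡ 85.
  x = λ² - 58 - 59 = 7225 - 117 ≡ 77; y = λ·(58 - 77) - 6 ≡ 70. → (77, 70)
7P: (77, 70) + (59, 2). λ = (2 - 70)/(59 - 77) ≡ 21/71 mod 89. 71⁻¹ ≡ 84 (mod 89), so λ ≡ 73.
  x = λ² - 77 - 59 = 5329 - 136 ≡ 31; y = λ·(77 - 31) - 70 ≡ 84. → (31, 84)

(31, 84)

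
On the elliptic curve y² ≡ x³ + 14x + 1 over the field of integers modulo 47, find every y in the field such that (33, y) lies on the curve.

none

x³ + 14x + 1 = 36400 ≡ 22 (mod 47).
22 is a non-residue mod 47; no y exists.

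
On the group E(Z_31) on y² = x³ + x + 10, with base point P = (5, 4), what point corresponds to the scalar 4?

Double-and-add on 4 = (100)₂. Start with P = (5, 4) for the leading 1-bit.
double: tangent at (5, 4): λ = (3·5² + 1)/(2·4) ≡ 14/8. 8⁻¹ ≡ 4 (mod 31), so λ ≡ 14·4 ≡ 25.
  x = λ² - 5 - 5 = 625 - 10 ≡ 26; y = λ·(5 - 26) - 4 ≡ 29. → (26, 29)
double: tangent at (26, 29): λ = (3·26² + 1)/(2·29) ≡ 14/27. 27⁻¹ ≡ 23 (mod 31) since 27·23 = 621 ≡ 1, so λ ≡ 14·23 ≡ 12.
  x = λ² - 26 - 26 = 144 - 52 ≡ 30; y = λ·(26 - 30) - 29 ≡ 16. → (30, 16)

(30, 16)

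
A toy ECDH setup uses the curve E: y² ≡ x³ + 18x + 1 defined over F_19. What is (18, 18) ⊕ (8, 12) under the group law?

(18, 18) + (8, 12). λ = (12 - 18)/(8 - 18) ≡ 13/9 mod 19. 9⁻¹ ≡ 17 (mod 19) since 9·17 = 153 ≡ 1, so λ ≡ 12.
  x = λ² - 18 - 8 = 144 - 26 ≡ 4; y = λ·(18 - 4) - 18 ≡ 17. → (4, 17)

(4, 17)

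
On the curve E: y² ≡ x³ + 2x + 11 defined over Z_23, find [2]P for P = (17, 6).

tangent at (17, 6): λ = (3·17² + 2)/(2·6) ≡ 18/12. 12⁻¹ ≡ 2 (mod 23), so λ ≡ 18·2 ≡ 13.
  x = λ² - 17 - 17 = 169 - 34 ≡ 20; y = λ·(17 - 20) - 6 ≡ 1. → (20, 1)

(20, 1)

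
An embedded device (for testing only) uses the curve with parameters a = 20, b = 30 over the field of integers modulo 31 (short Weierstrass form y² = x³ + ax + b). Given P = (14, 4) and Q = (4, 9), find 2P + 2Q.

(27, 14)

First 2P:
Repeated addition: build up to 2P.
2P: tangent at (14, 4): λ = (3·14² + 20)/(2·4) ≡ 19/8. 8⁻¹ ≡ 4 (mod 31), so λ ≡ 19·4 ≡ 14.
  x = λ² - 14 - 14 = 196 - 28 ≡ 13; y = λ·(14 - 13) - 4 ≡ 10. → (13, 10)
2P = (13, 10).
Next 2Q:
Repeated addition: build up to 2Q.
2Q: tangent at (4, 9): λ = (3·4² + 20)/(2·9) ≡ 6/18. 18⁻¹ ≡ 19 (mod 31) since 18·19 = 342 ≡ 1, so λ ≡ 6·19 ≡ 21.
  x = λ² - 4 - 4 = 441 - 8 ≡ 30; y = λ·(4 - 30) - 9 ≡ 3. → (30, 3)
2Q = (30, 3).
Finally 2P + 2Q:
(13, 10) + (30, 3). λ = (3 - 10)/(30 - 13) ≡ 24/17 mod 31. 17⁻¹ ≡ 11 (mod 31) since 17·11 = 187 ≡ 1, so λ ≡ 16.
  x = λ² - 13 - 30 = 256 - 43 ≡ 27; y = λ·(13 - 27) - 10 ≡ 14. → (27, 14)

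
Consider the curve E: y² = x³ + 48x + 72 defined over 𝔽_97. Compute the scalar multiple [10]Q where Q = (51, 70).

Repeated addition: build up to 10Q.
2Q: tangent at (51, 70): λ = (3·51² + 48)/(2·70) ≡ 91/43. 43⁻¹ ≡ 88 (mod 97), so λ ≡ 91·88 ≡ 54.
  x = λ² - 51 - 51 = 2916 - 102 ≡ 1; y = λ·(51 - 1) - 70 ≡ 11. → (1, 11)
3Q: (1, 11) + (51, 70). λ = (70 - 11)/(51 - 1) ≡ 59/50 mod 97. 50⁻¹ ≡ 33 (mod 97) since 50·33 = 1650 ≡ 1, so λ ≡ 7.
  x = λ² - 1 - 51 = 49 - 52 ≡ 94; y = λ·(1 - 94) - 11 ≡ 17. → (94, 17)
4Q: (94, 17) + (51, 70). λ = (70 - 17)/(51 - 94) ≡ 53/54 mod 97. 54⁻¹ ≡ 9 (mod 97), so λ ≡ 89.
  x = λ² - 94 - 51 = 7921 - 145 ≡ 16; y = λ·(94 - 16) - 17 ≡ 38. → (16, 38)
5Q: (16, 38) + (51, 70). λ = (70 - 38)/(51 - 16) ≡ 32/35 mod 97. 35⁻¹ ≡ 61 (mod 97) since 35·61 = 2135 ≡ 1, so λ ≡ 12.
  x = λ² - 16 - 51 = 144 - 67 ≡ 77; y = λ·(16 - 77) - 38 ≡ 6. → (77, 6)
6Q: (77, 6) + (51, 70). λ = (70 - 6)/(51 - 77) ≡ 64/71 mod 97. 71⁻¹ ≡ 41 (mod 97), so λ ≡ 5.
  x = λ² - 77 - 51 = 25 - 128 ≡ 91; y = λ·(77 - 91) - 6 ≡ 21. → (91, 21)
7Q: (91, 21) + (51, 70). λ = (70 - 21)/(51 - 91) ≡ 49/57 mod 97. 57⁻¹ ≡ 80 (mod 97) since 57·80 = 4560 ≡ 1, so λ ≡ 40.
  x = λ² - 91 - 51 = 1600 - 142 ≡ 3; y = λ·(91 - 3) - 21 ≡ 7. → (3, 7)
8Q: (3, 7) + (51, 70). λ = (70 - 7)/(51 - 3) ≡ 63/48 mod 97. 48⁻¹ ≡ 95 (mod 97), so λ ≡ 68.
  x = λ² - 3 - 51 = 4624 - 54 ≡ 11; y = λ·(3 - 11) - 7 ≡ 31. → (11, 31)
9Q: (11, 31) + (51, 70). λ = (70 - 31)/(51 - 11) ≡ 39/40 mod 97. 40⁻¹ ≡ 17 (mod 97), so λ ≡ 81.
  x = λ² - 11 - 51 = 6561 - 62 ≡ 0; y = λ·(11 - 0) - 31 ≡ 84. → (0, 84)
10Q: (0, 84) + (51, 70). λ = (70 - 84)/(51 - 0) ≡ 83/51 mod 97. 51⁻¹ ≡ 78 (mod 97) since 51·78 = 3978 ≡ 1, so λ ≡ 72.
  x = λ² - 0 - 51 = 5184 - 51 ≡ 89; y = λ·(0 - 89) - 84 ≡ 7. → (89, 7)

(89, 7)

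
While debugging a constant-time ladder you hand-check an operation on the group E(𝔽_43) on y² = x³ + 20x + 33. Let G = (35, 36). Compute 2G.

tangent at (35, 36): λ = (3·35² + 20)/(2·36) ≡ 40/29. 29⁻¹ ≡ 3 (mod 43), so λ ≡ 40·3 ≡ 34.
  x = λ² - 35 - 35 = 1156 - 70 ≡ 11; y = λ·(35 - 11) - 36 ≡ 6. → (11, 6)

(11, 6)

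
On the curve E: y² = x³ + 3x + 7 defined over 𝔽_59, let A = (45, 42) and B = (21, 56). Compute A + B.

(38, 8)

(45, 42) + (21, 56). λ = (56 - 42)/(21 - 45) ≡ 14/35 mod 59. 35⁻¹ ≡ 27 (mod 59), so λ ≡ 24.
  x = λ² - 45 - 21 = 576 - 66 ≡ 38; y = λ·(45 - 38) - 42 ≡ 8. → (38, 8)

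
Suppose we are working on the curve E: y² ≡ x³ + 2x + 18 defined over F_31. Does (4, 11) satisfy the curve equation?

y² = 11² ≡ 28; x³ + 2x + 18 = 90 ≡ 28 (mod 31). 28 = 28.

yes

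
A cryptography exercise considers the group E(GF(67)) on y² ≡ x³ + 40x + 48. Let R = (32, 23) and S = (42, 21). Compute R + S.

(32, 23) + (42, 21). λ = (21 - 23)/(42 - 32) ≡ 65/10 mod 67. 10⁻¹ ≡ 47 (mod 67) since 10·47 = 470 ≡ 1, so λ ≡ 40.
  x = λ² - 32 - 42 = 1600 - 74 ≡ 52; y = λ·(32 - 52) - 23 ≡ 48. → (52, 48)

(52, 48)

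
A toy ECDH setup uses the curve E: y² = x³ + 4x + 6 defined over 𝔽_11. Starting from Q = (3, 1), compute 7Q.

(3, 10)

Repeated addition: build up to 7Q.
2Q: tangent at (3, 1): λ = (3·3² + 4)/(2·1) ≡ 9/2. 2⁻¹ ≡ 6 (mod 11) since 2·6 = 12 ≡ 1, so λ ≡ 9·6 ≡ 10.
  x = λ² - 3 - 3 = 100 - 6 ≡ 6; y = λ·(3 - 6) - 1 ≡ 2. → (6, 2)
3Q: (6, 2) + (3, 1). λ = (1 - 2)/(3 - 6) ≡ 10/8 mod 11. 8⁻¹ ≡ 7 (mod 11) since 8·7 = 56 ≡ 1, so λ ≡ 4.
  x = λ² - 6 - 3 = 16 - 9 ≡ 7; y = λ·(6 - 7) - 2 ≡ 5. → (7, 5)
4Q: (7, 5) + (3, 1). λ = (1 - 5)/(3 - 7) ≡ 7/7 mod 11. 7⁻¹ ≡ 8 (mod 11), so λ ≡ 1.
  x = λ² - 7 - 3 = 1 - 10 ≡ 2; y = λ·(7 - 2) - 5 ≡ 0. → (2, 0)
5Q: (2, 0) + (3, 1). λ = (1 - 0)/(3 - 2) ≡ 1/1 mod 11. 1⁻¹ ≡ 1 (mod 11), so λ ≡ 1.
  x = λ² - 2 - 3 = 1 - 5 ≡ 7; y = λ·(2 - 7) - 0 ≡ 6. → (7, 6)
6Q: (7, 6) + (3, 1). λ = (1 - 6)/(3 - 7) ≡ 6/7 mod 11. 7⁻¹ ≡ 8 (mod 11), so λ ≡ 4.
  x = λ² - 7 - 3 = 16 - 10 ≡ 6; y = λ·(7 - 6) - 6 ≡ 9. → (6, 9)
7Q: (6, 9) + (3, 1). λ = (1 - 9)/(3 - 6) ≡ 3/8 mod 11. 8⁻¹ ≡ 7 (mod 11) since 8·7 = 56 ≡ 1, so λ ≡ 10.
  x = λ² - 6 - 3 = 100 - 9 ≡ 3; y = λ·(6 - 3) - 9 ≡ 10. → (3, 10)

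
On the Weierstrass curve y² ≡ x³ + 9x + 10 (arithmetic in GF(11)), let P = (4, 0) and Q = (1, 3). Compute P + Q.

(4, 0) + (1, 3). λ = (3 - 0)/(1 - 4) ≡ 3/8 mod 11. 8⁻¹ ≡ 7 (mod 11) since 8·7 = 56 ≡ 1, so λ ≡ 10.
  x = λ² - 4 - 1 = 100 - 5 ≡ 7; y = λ·(4 - 7) - 0 ≡ 3. → (7, 3)

(7, 3)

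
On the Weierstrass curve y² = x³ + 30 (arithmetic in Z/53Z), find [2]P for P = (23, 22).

(13, 52)

tangent at (23, 22): λ = (3·23² + 0)/(2·22) ≡ 50/44. 44⁻¹ ≡ 47 (mod 53), so λ ≡ 50·47 ≡ 18.
  x = λ² - 23 - 23 = 324 - 46 ≡ 13; y = λ·(23 - 13) - 22 ≡ 52. → (13, 52)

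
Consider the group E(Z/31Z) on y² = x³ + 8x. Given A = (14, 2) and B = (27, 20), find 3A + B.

First 3A:
Repeated addition: build up to 3A.
2A: tangent at (14, 2): λ = (3·14² + 8)/(2·2) ≡ 7/4. 4⁻¹ ≡ 8 (mod 31), so λ ≡ 7·8 ≡ 25.
  x = λ² - 14 - 14 = 625 - 28 ≡ 8; y = λ·(14 - 8) - 2 ≡ 24. → (8, 24)
3A: (8, 24) + (14, 2). λ = (2 - 24)/(14 - 8) ≡ 9/6 mod 31. 6⁻¹ ≡ 26 (mod 31) since 6·26 = 156 ≡ 1, so λ ≡ 17.
  x = λ² - 8 - 14 = 289 - 22 ≡ 19; y = λ·(8 - 19) - 24 ≡ 6. → (19, 6)
3A = (19, 6).
Finally 3A + B:
(19, 6) + (27, 20). λ = (20 - 6)/(27 - 19) ≡ 14/8 mod 31. 8⁻¹ ≡ 4 (mod 31), so λ ≡ 25.
  x = λ² - 19 - 27 = 625 - 46 ≡ 21; y = λ·(19 - 21) - 6 ≡ 6. → (21, 6)

(21, 6)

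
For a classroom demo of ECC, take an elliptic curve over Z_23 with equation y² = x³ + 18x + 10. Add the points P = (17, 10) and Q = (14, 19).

(17, 10) + (14, 19). λ = (19 - 10)/(14 - 17) ≡ 9/20 mod 23. 20⁻¹ ≡ 15 (mod 23) since 20·15 = 300 ≡ 1, so λ ≡ 20.
  x = λ² - 17 - 14 = 400 - 31 ≡ 1; y = λ·(17 - 1) - 10 ≡ 11. → (1, 11)

(1, 11)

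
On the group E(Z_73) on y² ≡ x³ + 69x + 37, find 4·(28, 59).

O

Write Q = (28, 59).
Double-and-add on 4 = (100)₂. Start with Q = (28, 59) for the leading 1-bit.
double: tangent at (28, 59): λ = (3·28² + 69)/(2·59) ≡ 12/45. 45⁻¹ ≡ 13 (mod 73) since 45·13 = 585 ≡ 1, so λ ≡ 12·13 ≡ 10.
  x = λ² - 28 - 28 = 100 - 56 ≡ 44; y = λ·(28 - 44) - 59 ≡ 0. → (44, 0)
double: (44, 0) + (44, 0): same x and y₁ ≡ -y₂, so the sum is the point at infinity.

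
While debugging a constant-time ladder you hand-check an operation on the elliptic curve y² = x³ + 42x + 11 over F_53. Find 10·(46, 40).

Write Q = (46, 40).
Double-and-add on 10 = (1010)₂. Start with Q = (46, 40) for the leading 1-bit.
double: tangent at (46, 40): λ = (3·46² + 42)/(2·40) ≡ 30/27. 27⁻¹ ≡ 2 (mod 53), so λ ≡ 30·2 ≡ 7.
  x = λ² - 46 - 46 = 49 - 92 ≡ 10; y = λ·(46 - 10) - 40 ≡ 0. → (10, 0)
double: (10, 0) + (10, 0): same x and y₁ ≡ -y₂, so the sum is 𝒪.
add Q: 𝒪 + (46, 40) = (46, 40) (identity).
double: tangent at (46, 40): λ = (3·46² + 42)/(2·40) ≡ 30/27. 27⁻¹ ≡ 2 (mod 53) since 27·2 = 54 ≡ 1, so λ ≡ 30·2 ≡ 7.
  x = λ² - 46 - 46 = 49 - 92 ≡ 10; y = λ·(46 - 10) - 40 ≡ 0. → (10, 0)

(10, 0)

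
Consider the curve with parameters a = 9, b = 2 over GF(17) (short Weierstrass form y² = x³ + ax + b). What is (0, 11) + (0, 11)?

tangent at (0, 11): λ = (3·0² + 9)/(2·11) ≡ 9/5. 5⁻¹ ≡ 7 (mod 17), so λ ≡ 9·7 ≡ 12.
  x = λ² - 0 - 0 = 144 - 0 ≡ 8; y = λ·(0 - 8) - 11 ≡ 12. → (8, 12)

(8, 12)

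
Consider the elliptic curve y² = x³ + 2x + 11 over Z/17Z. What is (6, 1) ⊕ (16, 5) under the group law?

(4, 10)

(6, 1) + (16, 5). λ = (5 - 1)/(16 - 6) ≡ 4/10 mod 17. 10⁻¹ ≡ 12 (mod 17), so λ ≡ 14.
  x = λ² - 6 - 16 = 196 - 22 ≡ 4; y = λ·(6 - 4) - 1 ≡ 10. → (4, 10)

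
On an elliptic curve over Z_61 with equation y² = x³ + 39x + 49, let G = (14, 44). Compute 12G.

(50, 27)

Double-and-add on 12 = (1100)₂. Start with G = (14, 44) for the leading 1-bit.
double: tangent at (14, 44): λ = (3·14² + 39)/(2·44) ≡ 17/27. 27⁻¹ ≡ 52 (mod 61), so λ ≡ 17·52 ≡ 30.
  x = λ² - 14 - 14 = 900 - 28 ≡ 18; y = λ·(14 - 18) - 44 ≡ 19. → (18, 19)
add G: (18, 19) + (14, 44). λ = (44 - 19)/(14 - 18) ≡ 25/57 mod 61. 57⁻¹ ≡ 15 (mod 61), so λ ≡ 9.
  x = λ² - 18 - 14 = 81 - 32 ≡ 49; y = λ·(18 - 49) - 19 ≡ 7. → (49, 7)
double: tangent at (49, 7): λ = (3·49² + 39)/(2·7) ≡ 44/14. 14⁻¹ ≡ 48 (mod 61), so λ ≡ 44·48 ≡ 38.
  x = λ² - 49 - 49 = 1444 - 98 ≡ 4; y = λ·(49 - 4) - 7 ≡ 56. → (4, 56)
double: tangent at (4, 56): λ = (3·4² + 39)/(2·56) ≡ 26/51. 51⁻¹ ≡ 6 (mod 61) since 51·6 = 306 ≡ 1, so λ ≡ 26·6 ≡ 34.
  x = λ² - 4 - 4 = 1156 - 8 ≡ 50; y = λ·(4 - 50) - 56 ≡ 27. → (50, 27)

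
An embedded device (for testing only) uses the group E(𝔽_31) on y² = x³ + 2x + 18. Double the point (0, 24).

(19, 23)

tangent at (0, 24): λ = (3·0² + 2)/(2·24) ≡ 2/17. 17⁻¹ ≡ 11 (mod 31) since 17·11 = 187 ≡ 1, so λ ≡ 2·11 ≡ 22.
  x = λ² - 0 - 0 = 484 - 0 ≡ 19; y = λ·(0 - 19) - 24 ≡ 23. → (19, 23)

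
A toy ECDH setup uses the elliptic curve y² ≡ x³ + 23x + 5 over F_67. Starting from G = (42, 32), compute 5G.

(10, 30)

Repeated addition: build up to 5G.
2G: tangent at (42, 32): λ = (3·42² + 23)/(2·32) ≡ 22/64. 64⁻¹ ≡ 22 (mod 67) since 64·22 = 1408 ≡ 1, so λ ≡ 22·22 ≡ 15.
  x = λ² - 42 - 42 = 225 - 84 ≡ 7; y = λ·(42 - 7) - 32 ≡ 24. → (7, 24)
3G: (7, 24) + (42, 32). λ = (32 - 24)/(42 - 7) ≡ 8/35 mod 67. 35⁻¹ ≡ 23 (mod 67), so λ ≡ 50.
  x = λ² - 7 - 42 = 2500 - 49 ≡ 39; y = λ·(7 - 39) - 24 ≡ 51. → (39, 51)
4G: (39, 51) + (42, 32). λ = (32 - 51)/(42 - 39) ≡ 48/3 mod 67. 3⁻¹ ≡ 45 (mod 67), so λ ≡ 16.
  x = λ² - 39 - 42 = 256 - 81 ≡ 41; y = λ·(39 - 41) - 51 ≡ 51. → (41, 51)
5G: (41, 51) + (42, 32). λ = (32 - 51)/(42 - 41) ≡ 48/1 mod 67. 1⁻¹ ≡ 1 (mod 67) since 1·1 = 1 ≡ 1, so λ ≡ 48.
  x = λ² - 41 - 42 = 2304 - 83 ≡ 10; y = λ·(41 - 10) - 51 ≡ 30. → (10, 30)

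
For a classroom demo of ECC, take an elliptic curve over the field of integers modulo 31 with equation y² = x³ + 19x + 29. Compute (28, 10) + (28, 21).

The two points share x = 28 and their y-coordinates satisfy 10 + 21 ≡ 0 (mod 31), so they are inverses. Their sum is the point at infinity.

O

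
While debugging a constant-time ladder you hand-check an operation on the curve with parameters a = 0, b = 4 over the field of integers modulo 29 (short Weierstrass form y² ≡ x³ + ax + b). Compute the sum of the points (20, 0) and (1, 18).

(20, 0) + (1, 18). λ = (18 - 0)/(1 - 20) ≡ 18/10 mod 29. 10⁻¹ ≡ 3 (mod 29), so λ ≡ 25.
  x = λ² - 20 - 1 = 625 - 21 ≡ 24; y = λ·(20 - 24) - 0 ≡ 16. → (24, 16)

(24, 16)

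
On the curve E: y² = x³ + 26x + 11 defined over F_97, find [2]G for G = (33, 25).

(96, 88)

tangent at (33, 25): λ = (3·33² + 26)/(2·25) ≡ 92/50. 50⁻¹ ≡ 33 (mod 97) since 50·33 = 1650 ≡ 1, so λ ≡ 92·33 ≡ 29.
  x = λ² - 33 - 33 = 841 - 66 ≡ 96; y = λ·(33 - 96) - 25 ≡ 88. → (96, 88)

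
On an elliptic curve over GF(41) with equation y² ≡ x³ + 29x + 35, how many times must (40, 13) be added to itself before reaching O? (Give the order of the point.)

8

2P: tangent at (40, 13): λ = (3·40² + 29)/(2·13) ≡ 32/26. 26⁻¹ ≡ 30 (mod 41), so λ ≡ 32·30 ≡ 17.
  x = λ² - 40 - 40 = 289 - 80 ≡ 4; y = λ·(40 - 4) - 13 ≡ 25. → (4, 25)
3P: (4, 25) + (40, 13). λ = (13 - 25)/(40 - 4) ≡ 29/36 mod 41. 36⁻¹ ≡ 8 (mod 41) since 36·8 = 288 ≡ 1, so λ ≡ 27.
  x = λ² - 4 - 40 = 729 - 44 ≡ 29; y = λ·(4 - 29) - 25 ≡ 38. → (29, 38)
4P: (29, 38) + (40, 13). λ = (13 - 38)/(40 - 29) ≡ 16/11 mod 41. 11⁻¹ ≡ 15 (mod 41), so λ ≡ 35.
  x = λ² - 29 - 40 = 1225 - 69 ≡ 8; y = λ·(29 - 8) - 38 ≡ 0. → (8, 0)
5P: (8, 0) + (40, 13). λ = (13 - 0)/(40 - 8) ≡ 13/32 mod 41. 32⁻¹ ≡ 9 (mod 41) since 32·9 = 288 ≡ 1, so λ ≡ 35.
  x = λ² - 8 - 40 = 1225 - 48 ≡ 29; y = λ·(8 - 29) - 0 ≡ 3. → (29, 3)
6P: (29, 3) + (40, 13). λ = (13 - 3)/(40 - 29) ≡ 10/11 mod 41. 11⁻¹ ≡ 15 (mod 41), so λ ≡ 27.
  x = λ² - 29 - 40 = 729 - 69 ≡ 4; y = λ·(29 - 4) - 3 ≡ 16. → (4, 16)
7P: (4, 16) + (40, 13). λ = (13 - 16)/(40 - 4) ≡ 38/36 mod 41. 36⁻¹ ≡ 8 (mod 41), so λ ≡ 17.
  x = λ² - 4 - 40 = 289 - 44 ≡ 40; y = λ·(4 - 40) - 16 ≡ 28. → (40, 28)
8P: (40, 28) + (40, 13): same x and y₁ ≡ -y₂, so the sum is O.
8P = O, so the order is 8.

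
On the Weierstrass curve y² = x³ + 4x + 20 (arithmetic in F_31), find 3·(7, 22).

(4, 10)

Write G = (7, 22).
Repeated addition: build up to 3G.
2G: tangent at (7, 22): λ = (3·7² + 4)/(2·22) ≡ 27/13. 13⁻¹ ≡ 12 (mod 31) since 13·12 = 156 ≡ 1, so λ ≡ 27·12 ≡ 14.
  x = λ² - 7 - 7 = 196 - 14 ≡ 27; y = λ·(7 - 27) - 22 ≡ 8. → (27, 8)
3G: (27, 8) + (7, 22). λ = (22 - 8)/(7 - 27) ≡ 14/11 mod 31. 11⁻¹ ≡ 17 (mod 31) since 11·17 = 187 ≡ 1, so λ ≡ 21.
  x = λ² - 27 - 7 = 441 - 34 ≡ 4; y = λ·(27 - 4) - 8 ≡ 10. → (4, 10)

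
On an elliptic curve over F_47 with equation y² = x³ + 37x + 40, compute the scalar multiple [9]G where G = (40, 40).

Double-and-add on 9 = (1001)₂. Start with G = (40, 40) for the leading 1-bit.
double: tangent at (40, 40): λ = (3·40² + 37)/(2·40) ≡ 43/33. 33⁻¹ ≡ 10 (mod 47), so λ ≡ 43·10 ≡ 7.
  x = λ² - 40 - 40 = 49 - 80 ≡ 16; y = λ·(40 - 16) - 40 ≡ 34. → (16, 34)
double: tangent at (16, 34): λ = (3·16² + 37)/(2·34) ≡ 6/21. 21⁻¹ ≡ 9 (mod 47) since 21·9 = 189 ≡ 1, so λ ≡ 6·9 ≡ 7.
  x = λ² - 16 - 16 = 49 - 32 ≡ 17; y = λ·(16 - 17) - 34 ≡ 6. → (17, 6)
double: tangent at (17, 6): λ = (3·17² + 37)/(2·6) ≡ 11/12. 12⁻¹ ≡ 4 (mod 47), so λ ≡ 11·4 ≡ 44.
  x = λ² - 17 - 17 = 1936 - 34 ≡ 22; y = λ·(17 - 22) - 6 ≡ 9. → (22, 9)
add G: (22, 9) + (40, 40). λ = (40 - 9)/(40 - 22) ≡ 31/18 mod 47. 18⁻¹ ≡ 34 (mod 47) since 18·34 = 612 ≡ 1, so λ ≡ 20.
  x = λ² - 22 - 40 = 400 - 62 ≡ 9; y = λ·(22 - 9) - 9 ≡ 16. → (9, 16)

(9, 16)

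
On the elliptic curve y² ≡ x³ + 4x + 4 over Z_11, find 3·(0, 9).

(2, 3)

Write P = (0, 9).
Repeated addition: build up to 3P.
2P: tangent at (0, 9): λ = (3·0² + 4)/(2·9) ≡ 4/7. 7⁻¹ ≡ 8 (mod 11), so λ ≡ 4·8 ≡ 10.
  x = λ² - 0 - 0 = 100 - 0 ≡ 1; y = λ·(0 - 1) - 9 ≡ 3. → (1, 3)
3P: (1, 3) + (0, 9). λ = (9 - 3)/(0 - 1) ≡ 6/10 mod 11. 10⁻¹ ≡ 10 (mod 11), so λ ≡ 5.
  x = λ² - 1 - 0 = 25 - 1 ≡ 2; y = λ·(1 - 2) - 3 ≡ 3. → (2, 3)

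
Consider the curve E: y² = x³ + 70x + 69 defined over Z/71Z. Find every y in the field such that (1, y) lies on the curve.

x³ + 70x + 69 = 140 ≡ 69 (mod 71).
69 is a non-residue mod 71; no y exists.

none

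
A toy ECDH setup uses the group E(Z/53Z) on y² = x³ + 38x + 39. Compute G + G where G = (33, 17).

(41, 44)

tangent at (33, 17): λ = (3·33² + 38)/(2·17) ≡ 19/34. 34⁻¹ ≡ 39 (mod 53), so λ ≡ 19·39 ≡ 52.
  x = λ² - 33 - 33 = 2704 - 66 ≡ 41; y = λ·(33 - 41) - 17 ≡ 44. → (41, 44)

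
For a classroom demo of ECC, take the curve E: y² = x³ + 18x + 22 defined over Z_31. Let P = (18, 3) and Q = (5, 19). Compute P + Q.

(18, 3) + (5, 19). λ = (19 - 3)/(5 - 18) ≡ 16/18 mod 31. 18⁻¹ ≡ 19 (mod 31), so λ ≡ 25.
  x = λ² - 18 - 5 = 625 - 23 ≡ 13; y = λ·(18 - 13) - 3 ≡ 29. → (13, 29)

(13, 29)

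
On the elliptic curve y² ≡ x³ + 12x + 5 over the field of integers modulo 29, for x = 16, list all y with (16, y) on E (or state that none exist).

1, 28

x³ + 12x + 5 = 4293 ≡ 1 (mod 29).
Square roots of 1 mod 29: 1 and 28 (since 1² = 1 ≡ 1).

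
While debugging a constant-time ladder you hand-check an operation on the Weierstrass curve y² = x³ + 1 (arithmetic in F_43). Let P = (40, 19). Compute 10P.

(30, 30)

Repeated addition: build up to 10P.
2P: tangent at (40, 19): λ = (3·40² + 0)/(2·19) ≡ 27/38. 38⁻¹ ≡ 17 (mod 43) since 38·17 = 646 ≡ 1, so λ ≡ 27·17 ≡ 29.
  x = λ² - 40 - 40 = 841 - 80 ≡ 30; y = λ·(40 - 30) - 19 ≡ 13. → (30, 13)
3P: (30, 13) + (40, 19). λ = (19 - 13)/(40 - 30) ≡ 6/10 mod 43. 10⁻¹ ≡ 13 (mod 43), so λ ≡ 35.
  x = λ² - 30 - 40 = 1225 - 70 ≡ 37; y = λ·(30 - 37) - 13 ≡ 0. → (37, 0)
4P: (37, 0) + (40, 19). λ = (19 - 0)/(40 - 37) ≡ 19/3 mod 43. 3⁻¹ ≡ 29 (mod 43), so λ ≡ 35.
  x = λ² - 37 - 40 = 1225 - 77 ≡ 30; y = λ·(37 - 30) - 0 ≡ 30. → (30, 30)
5P: (30, 30) + (40, 19). λ = (19 - 30)/(40 - 30) ≡ 32/10 mod 43. 10⁻¹ ≡ 13 (mod 43), so λ ≡ 29.
  x = λ² - 30 - 40 = 841 - 70 ≡ 40; y = λ·(30 - 40) - 30 ≡ 24. → (40, 24)
6P: (40, 24) + (40, 19): same x and y₁ ≡ -y₂, so the sum is the point at infinity.
7P: the point at infinity + (40, 19) = (40, 19) (identity).
8P: tangent at (40, 19): λ = (3·40² + 0)/(2·19) ≡ 27/38. 38⁻¹ ≡ 17 (mod 43), so λ ≡ 27·17 ≡ 29.
  x = λ² - 40 - 40 = 841 - 80 ≡ 30; y = λ·(40 - 30) - 19 ≡ 13. → (30, 13)
9P: (30, 13) + (40, 19). λ = (19 - 13)/(40 - 30) ≡ 6/10 mod 43. 10⁻¹ ≡ 13 (mod 43) since 10·13 = 130 ≡ 1, so λ ≡ 35.
  x = λ² - 30 - 40 = 1225 - 70 ≡ 37; y = λ·(30 - 37) - 13 ≡ 0. → (37, 0)
10P: (37, 0) + (40, 19). λ = (19 - 0)/(40 - 37) ≡ 19/3 mod 43. 3⁻¹ ≡ 29 (mod 43) since 3·29 = 87 ≡ 1, so λ ≡ 35.
  x = λ² - 37 - 40 = 1225 - 77 ≡ 30; y = λ·(37 - 30) - 0 ≡ 30. → (30, 30)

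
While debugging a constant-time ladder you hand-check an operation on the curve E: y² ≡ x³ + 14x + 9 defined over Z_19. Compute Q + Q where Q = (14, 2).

(17, 12)

tangent at (14, 2): λ = (3·14² + 14)/(2·2) ≡ 13/4. 4⁻¹ ≡ 5 (mod 19), so λ ≡ 13·5 ≡ 8.
  x = λ² - 14 - 14 = 64 - 28 ≡ 17; y = λ·(14 - 17) - 2 ≡ 12. → (17, 12)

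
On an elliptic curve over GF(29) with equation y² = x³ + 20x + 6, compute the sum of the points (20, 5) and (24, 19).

(20, 5) + (24, 19). λ = (19 - 5)/(24 - 20) ≡ 14/4 mod 29. 4⁻¹ ≡ 22 (mod 29), so λ ≡ 18.
  x = λ² - 20 - 24 = 324 - 44 ≡ 19; y = λ·(20 - 19) - 5 ≡ 13. → (19, 13)

(19, 13)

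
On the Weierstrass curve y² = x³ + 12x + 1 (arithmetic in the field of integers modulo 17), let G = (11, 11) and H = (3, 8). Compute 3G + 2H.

(13, 5)

First 3G:
Repeated addition: build up to 3G.
2G: tangent at (11, 11): λ = (3·11² + 12)/(2·11) ≡ 1/5. 5⁻¹ ≡ 7 (mod 17) since 5·7 = 35 ≡ 1, so λ ≡ 1·7 ≡ 7.
  x = λ² - 11 - 11 = 49 - 22 ≡ 10; y = λ·(11 - 10) - 11 ≡ 13. → (10, 13)
3G: (10, 13) + (11, 11). λ = (11 - 13)/(11 - 10) ≡ 15/1 mod 17. 1⁻¹ ≡ 1 (mod 17) since 1·1 = 1 ≡ 1, so λ ≡ 15.
  x = λ² - 10 - 11 = 225 - 21 ≡ 0; y = λ·(10 - 0) - 13 ≡ 1. → (0, 1)
3G = (0, 1).
Next 2H:
Repeated addition: build up to 2H.
2H: tangent at (3, 8): λ = (3·3² + 12)/(2·8) ≡ 5/16. 16⁻¹ ≡ 16 (mod 17) since 16·16 = 256 ≡ 1, so λ ≡ 5·16 ≡ 12.
  x = λ² - 3 - 3 = 144 - 6 ≡ 2; y = λ·(3 - 2) - 8 ≡ 4. → (2, 4)
2H = (2, 4).
Finally 3G + 2H:
(0, 1) + (2, 4). λ = (4 - 1)/(2 - 0) ≡ 3/2 mod 17. 2⁻¹ ≡ 9 (mod 17), so λ ≡ 10.
  x = λ² - 0 - 2 = 100 - 2 ≡ 13; y = λ·(0 - 13) - 1 ≡ 5. → (13, 5)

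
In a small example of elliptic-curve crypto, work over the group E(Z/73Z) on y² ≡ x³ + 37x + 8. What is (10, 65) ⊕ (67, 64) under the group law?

(71, 27)

(10, 65) + (67, 64). λ = (64 - 65)/(67 - 10) ≡ 72/57 mod 73. 57⁻¹ ≡ 41 (mod 73) since 57·41 = 2337 ≡ 1, so λ ≡ 32.
  x = λ² - 10 - 67 = 1024 - 77 ≡ 71; y = λ·(10 - 71) - 65 ≡ 27. → (71, 27)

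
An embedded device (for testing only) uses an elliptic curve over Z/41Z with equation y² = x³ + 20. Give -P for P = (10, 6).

(10, 35)

-(10, 6) = (10, -6 mod 41) = (10, 35).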